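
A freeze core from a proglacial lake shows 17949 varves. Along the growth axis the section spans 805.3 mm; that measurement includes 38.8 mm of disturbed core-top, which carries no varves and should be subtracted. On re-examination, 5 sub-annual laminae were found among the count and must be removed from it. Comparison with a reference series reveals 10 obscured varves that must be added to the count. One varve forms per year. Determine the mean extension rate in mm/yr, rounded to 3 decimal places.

Adjusted count: 17949 − 5 + 10 = 17954 varves.
Removing the 38.8 mm offcut leaves 805.3 − 38.8 = 766.5 mm.
766.5 mm over 17954 years gives 766.5 / 17954 ≈ 0.043 mm/yr.

0.043 mm/yr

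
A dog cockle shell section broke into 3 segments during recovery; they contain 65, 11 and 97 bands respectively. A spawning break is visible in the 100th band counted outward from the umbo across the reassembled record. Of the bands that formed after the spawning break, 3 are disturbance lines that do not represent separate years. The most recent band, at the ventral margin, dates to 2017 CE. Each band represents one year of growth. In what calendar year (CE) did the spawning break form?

Total bands = 65 + 11 + 97 = 173.
173 − 100 = 73 bands lie beyond the spawning break toward the ventral margin.
Excluding 3 false bands: 73 − 3 = 70.
Counting back 70 years from 2017 CE places the spawning break in 2017 − 70 = 1947 CE.

1947 CE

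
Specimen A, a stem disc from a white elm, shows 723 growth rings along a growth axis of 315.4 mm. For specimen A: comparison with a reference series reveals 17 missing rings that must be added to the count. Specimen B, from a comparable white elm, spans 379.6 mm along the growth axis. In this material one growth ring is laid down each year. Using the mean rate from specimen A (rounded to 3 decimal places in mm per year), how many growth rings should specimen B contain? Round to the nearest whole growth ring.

891 growth rings

Specimen A: adjusted count: 723 + 17 = 740 growth rings.
A: Extension rate ≈ 315.4 / 740 = 0.426 mm per year.
For B, 379.6 / 0.426 = 891.08 years ≈ 891 growth rings.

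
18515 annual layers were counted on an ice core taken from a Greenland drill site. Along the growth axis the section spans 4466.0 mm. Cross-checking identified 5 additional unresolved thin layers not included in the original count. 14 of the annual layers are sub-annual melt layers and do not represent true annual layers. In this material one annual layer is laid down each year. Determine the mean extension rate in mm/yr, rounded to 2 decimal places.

0.24 mm/yr

After corrections the count is 18515 − 14 + 5 = 18506 annual layers.
Extension rate ≈ 4466.0 / 18506 = 0.24 mm/yr.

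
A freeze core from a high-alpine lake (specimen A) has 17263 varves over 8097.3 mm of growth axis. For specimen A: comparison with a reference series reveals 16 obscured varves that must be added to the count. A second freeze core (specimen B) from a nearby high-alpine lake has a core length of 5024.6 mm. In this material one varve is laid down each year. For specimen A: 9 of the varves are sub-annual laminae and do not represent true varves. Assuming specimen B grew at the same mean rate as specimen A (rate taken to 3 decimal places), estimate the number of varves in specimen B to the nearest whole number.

10713 varves

Specimen A: true varve count = 17263 − 9 + 16 = 17270.
A: 8097.3 mm over 17270 years gives 8097.3 / 17270 ≈ 0.469 mm/year.
Specimen B: 5024.6 mm / 0.469 mm per year = 10713.43 years ≈ 10713 varves.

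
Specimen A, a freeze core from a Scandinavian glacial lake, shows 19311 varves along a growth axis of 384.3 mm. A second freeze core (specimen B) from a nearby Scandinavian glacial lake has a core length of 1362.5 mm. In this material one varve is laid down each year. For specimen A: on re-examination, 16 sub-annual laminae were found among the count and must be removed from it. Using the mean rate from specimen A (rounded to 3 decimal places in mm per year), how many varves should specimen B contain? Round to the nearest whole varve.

Specimen A: after corrections the count is 19311 − 16 = 19295 varves.
A: Extension rate ≈ 384.3 / 19295 = 0.020 mm/year.
B spans 1362.5 / 0.020 = 68125.00 years ≈ 68125 varves.

68125 varves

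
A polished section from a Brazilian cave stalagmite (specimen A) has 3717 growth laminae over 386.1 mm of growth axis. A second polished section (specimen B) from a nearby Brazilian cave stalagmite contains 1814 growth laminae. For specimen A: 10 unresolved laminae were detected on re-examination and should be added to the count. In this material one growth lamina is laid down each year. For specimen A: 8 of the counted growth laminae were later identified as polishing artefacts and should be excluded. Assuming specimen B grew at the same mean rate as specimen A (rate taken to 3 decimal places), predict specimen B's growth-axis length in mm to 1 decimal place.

188.7 mm

Specimen A: adjusted count: 3717 − 8 + 10 = 3719 growth laminae.
A: Extension rate ≈ 386.1 / 3719 = 0.104 mm/yr.
Length of B = 0.104 × 1814 = 188.7 mm.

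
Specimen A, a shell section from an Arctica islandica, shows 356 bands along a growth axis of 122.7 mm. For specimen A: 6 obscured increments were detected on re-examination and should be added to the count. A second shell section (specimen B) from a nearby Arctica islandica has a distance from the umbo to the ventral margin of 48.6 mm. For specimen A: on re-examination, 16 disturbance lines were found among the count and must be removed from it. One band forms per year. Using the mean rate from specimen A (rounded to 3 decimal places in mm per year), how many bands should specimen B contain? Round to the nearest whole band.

137 bands

Specimen A: true band count = 356 − 16 + 6 = 346.
A: Mean rate = 122.7 mm / 346 years ≈ 0.355 mm per year.
For B, 48.6 / 0.355 = 136.90 years ≈ 137 bands.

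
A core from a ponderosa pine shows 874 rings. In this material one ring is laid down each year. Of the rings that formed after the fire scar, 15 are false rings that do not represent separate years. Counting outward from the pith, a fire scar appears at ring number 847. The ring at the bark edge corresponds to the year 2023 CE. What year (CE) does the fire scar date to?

2011 CE

The fire scar sits at ring 847 from the pith, so 874 − 847 = 27 rings formed after it.
27 − 15 false = 12 true rings after the fire scar.
2023 − 12 = 2011 CE.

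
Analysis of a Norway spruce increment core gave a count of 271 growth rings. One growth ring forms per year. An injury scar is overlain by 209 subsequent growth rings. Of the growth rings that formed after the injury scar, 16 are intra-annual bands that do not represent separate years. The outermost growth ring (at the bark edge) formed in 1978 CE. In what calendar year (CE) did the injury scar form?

There are 209 growth rings younger than the injury scar.
Removing the 16 false growth rings leaves 209 − 16 = 193 true growth rings beyond the injury scar.
Counting back 193 years from 1978 CE places the injury scar in 1978 − 193 = 1785 CE.

1785 CE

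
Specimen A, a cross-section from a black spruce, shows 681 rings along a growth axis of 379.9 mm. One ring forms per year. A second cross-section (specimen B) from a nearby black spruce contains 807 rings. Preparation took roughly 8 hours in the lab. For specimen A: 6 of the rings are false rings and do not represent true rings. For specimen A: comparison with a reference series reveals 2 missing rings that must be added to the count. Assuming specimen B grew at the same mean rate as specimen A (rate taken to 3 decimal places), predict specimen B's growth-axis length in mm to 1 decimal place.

Specimen A: adjusted count: 681 − 6 + 2 = 677 rings.
A: Mean rate = 379.9 mm / 677 years ≈ 0.561 mm/yr.
B's length ≈ 0.561 × 807 = 452.7 mm.

452.7 mm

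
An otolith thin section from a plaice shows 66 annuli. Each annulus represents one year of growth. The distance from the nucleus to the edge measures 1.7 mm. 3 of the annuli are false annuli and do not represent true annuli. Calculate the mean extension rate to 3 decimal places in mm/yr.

0.027 mm/yr

After corrections the count is 66 − 3 = 63 annuli.
Extension rate ≈ 1.7 / 63 = 0.027 mm/yr.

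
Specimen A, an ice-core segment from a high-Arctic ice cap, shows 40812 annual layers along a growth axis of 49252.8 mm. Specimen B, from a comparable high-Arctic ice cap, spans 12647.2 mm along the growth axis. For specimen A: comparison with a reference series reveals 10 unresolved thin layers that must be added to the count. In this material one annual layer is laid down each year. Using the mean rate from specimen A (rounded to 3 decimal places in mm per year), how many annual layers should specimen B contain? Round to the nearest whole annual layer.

Specimen A: true annual layer count = 40812 + 10 = 40822.
A: 49252.8 mm over 40822 years gives 49252.8 / 40822 ≈ 1.207 mm/yr.
For B, 12647.2 / 1.207 = 10478.21 years ≈ 10478 annual layers.

10478 annual layers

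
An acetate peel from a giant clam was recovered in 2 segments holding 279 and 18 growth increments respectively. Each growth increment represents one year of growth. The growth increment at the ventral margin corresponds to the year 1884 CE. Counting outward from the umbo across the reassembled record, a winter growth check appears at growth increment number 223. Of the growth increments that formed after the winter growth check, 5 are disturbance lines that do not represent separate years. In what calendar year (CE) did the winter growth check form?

1815 CE

Total growth increments = 279 + 18 = 297.
Between growth increment 223 and the ventral margin there are 297 − 223 = 74 growth increments.
Removing the 5 false growth increments leaves 74 − 5 = 69 true growth increments beyond the winter growth check.
1884 − 69 = 1815 CE.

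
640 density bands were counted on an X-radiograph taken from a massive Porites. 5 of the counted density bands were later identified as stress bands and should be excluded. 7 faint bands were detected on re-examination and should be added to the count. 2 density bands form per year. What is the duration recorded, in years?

321 years

Adjusted count: 640 − 5 + 7 = 642 density bands.
Dividing by 2 density bands per year: 642 / 2 = 321 years.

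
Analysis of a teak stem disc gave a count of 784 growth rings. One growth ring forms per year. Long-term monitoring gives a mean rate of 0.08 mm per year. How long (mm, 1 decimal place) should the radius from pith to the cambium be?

62.7 mm

The record spans 784 years at 0.08 mm per year.
Predicted length = 0.08 mm/year × 784 years = 62.7 mm.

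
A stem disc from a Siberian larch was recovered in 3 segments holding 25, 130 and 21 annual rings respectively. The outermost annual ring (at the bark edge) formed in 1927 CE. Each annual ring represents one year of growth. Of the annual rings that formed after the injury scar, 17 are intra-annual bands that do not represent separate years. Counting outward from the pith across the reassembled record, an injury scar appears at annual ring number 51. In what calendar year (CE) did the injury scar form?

Total annual rings = 25 + 130 + 21 = 176.
Between annual ring 51 and the bark edge there are 176 − 51 = 125 annual rings.
Excluding 17 false annual rings: 125 − 17 = 108.
The annual ring at the bark edge is 1927 CE, so the injury scar dates to 1927 − 108 = 1819 CE.

1819 CE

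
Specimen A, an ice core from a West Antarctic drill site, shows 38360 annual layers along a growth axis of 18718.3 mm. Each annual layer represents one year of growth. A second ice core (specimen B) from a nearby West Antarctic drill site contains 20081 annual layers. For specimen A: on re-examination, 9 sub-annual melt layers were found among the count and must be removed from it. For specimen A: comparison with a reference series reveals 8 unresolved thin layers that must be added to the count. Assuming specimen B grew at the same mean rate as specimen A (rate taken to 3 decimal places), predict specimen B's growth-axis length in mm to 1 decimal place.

Specimen A: adjusted count: 38360 − 9 + 8 = 38359 annual layers.
A: Extension rate ≈ 18718.3 / 38359 = 0.488 mm/year.
For B, 0.488 mm/year × 20081 years = 9799.5 mm.

9799.5 mm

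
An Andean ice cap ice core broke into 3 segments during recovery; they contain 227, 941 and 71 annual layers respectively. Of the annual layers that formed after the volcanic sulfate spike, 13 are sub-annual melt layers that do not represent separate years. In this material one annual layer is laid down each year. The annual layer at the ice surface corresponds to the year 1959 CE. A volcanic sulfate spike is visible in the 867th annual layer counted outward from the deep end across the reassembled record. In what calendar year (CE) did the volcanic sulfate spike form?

Total annual layers = 227 + 941 + 71 = 1239.
Between annual layer 867 and the ice surface there are 1239 − 867 = 372 annual layers.
Removing the 13 false annual layers leaves 372 − 13 = 359 true annual layers beyond the volcanic sulfate spike.
The annual layer at the ice surface is 1959 CE, so the volcanic sulfate spike dates to 1959 − 359 = 1600 CE.

1600 CE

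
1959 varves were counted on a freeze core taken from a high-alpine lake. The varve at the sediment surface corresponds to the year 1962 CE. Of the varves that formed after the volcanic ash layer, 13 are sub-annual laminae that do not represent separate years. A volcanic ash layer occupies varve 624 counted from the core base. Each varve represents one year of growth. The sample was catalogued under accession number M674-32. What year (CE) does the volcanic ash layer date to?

640 CE

1959 − 624 = 1335 varves lie beyond the volcanic ash layer toward the sediment surface.
1335 − 13 false = 1322 true varves after the volcanic ash layer.
Counting back 1322 years from 1962 CE places the volcanic ash layer in 1962 − 1322 = 640 CE.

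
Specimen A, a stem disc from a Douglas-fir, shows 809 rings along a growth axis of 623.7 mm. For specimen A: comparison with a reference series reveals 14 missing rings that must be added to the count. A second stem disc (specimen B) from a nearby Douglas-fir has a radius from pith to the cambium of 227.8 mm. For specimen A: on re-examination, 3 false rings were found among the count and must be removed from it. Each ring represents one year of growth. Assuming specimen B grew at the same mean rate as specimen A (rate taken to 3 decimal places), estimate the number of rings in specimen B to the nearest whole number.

Specimen A: correcting the raw count gives 809 − 3 + 14 = 820 true rings.
A: 623.7 mm over 820 years gives 623.7 / 820 ≈ 0.761 mm/year.
Specimen B: 227.8 mm / 0.761 mm per year = 299.34 years ≈ 299 rings.

299 rings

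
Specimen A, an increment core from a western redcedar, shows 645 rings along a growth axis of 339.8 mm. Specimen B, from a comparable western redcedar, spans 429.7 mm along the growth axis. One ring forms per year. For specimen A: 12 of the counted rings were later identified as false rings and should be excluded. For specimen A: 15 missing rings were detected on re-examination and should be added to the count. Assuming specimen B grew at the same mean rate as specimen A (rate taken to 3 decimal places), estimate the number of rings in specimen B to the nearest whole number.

820 rings

Specimen A: after corrections the count is 645 − 12 + 15 = 648 rings.
A: 339.8 mm over 648 years gives 339.8 / 648 ≈ 0.524 mm/year.
Specimen B: 429.7 mm / 0.524 mm per year = 820.04 years ≈ 820 rings.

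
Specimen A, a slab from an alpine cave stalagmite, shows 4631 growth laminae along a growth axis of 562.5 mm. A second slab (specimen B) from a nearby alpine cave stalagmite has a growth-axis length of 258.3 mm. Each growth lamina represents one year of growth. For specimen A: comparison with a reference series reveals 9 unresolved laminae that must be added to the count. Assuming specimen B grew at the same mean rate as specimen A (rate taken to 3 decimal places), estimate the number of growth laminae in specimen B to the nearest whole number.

2135 growth laminae

Specimen A: true growth lamina count = 4631 + 9 = 4640.
A: 562.5 mm over 4640 years gives 562.5 / 4640 ≈ 0.121 mm/yr.
B spans 258.3 / 0.121 = 2134.71 years ≈ 2135 growth laminae.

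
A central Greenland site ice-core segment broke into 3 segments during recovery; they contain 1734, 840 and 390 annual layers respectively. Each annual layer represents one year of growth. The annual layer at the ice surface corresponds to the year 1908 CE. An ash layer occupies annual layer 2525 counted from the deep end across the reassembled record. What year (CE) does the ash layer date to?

Total annual layers = 1734 + 840 + 390 = 2964.
Between annual layer 2525 and the ice surface there are 2964 − 2525 = 439 annual layers.
1908 − 439 = 1469 CE.

1469 CE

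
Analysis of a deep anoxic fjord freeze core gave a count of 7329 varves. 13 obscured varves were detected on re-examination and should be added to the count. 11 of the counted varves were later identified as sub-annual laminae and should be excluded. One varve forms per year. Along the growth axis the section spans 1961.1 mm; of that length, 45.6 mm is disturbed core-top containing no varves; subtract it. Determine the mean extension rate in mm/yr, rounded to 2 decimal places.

0.26 mm/yr

After corrections the count is 7329 − 11 + 13 = 7331 varves.
The growth record spans 1961.1 − 45.6 = 1915.5 mm.
Mean rate = 1915.5 mm / 7331 years ≈ 0.26 mm/yr.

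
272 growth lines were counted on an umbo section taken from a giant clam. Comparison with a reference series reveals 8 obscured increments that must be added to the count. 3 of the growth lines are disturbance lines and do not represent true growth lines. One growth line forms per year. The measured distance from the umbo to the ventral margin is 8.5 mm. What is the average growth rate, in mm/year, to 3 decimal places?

True growth line count = 272 − 3 + 8 = 277.
Extension rate ≈ 8.5 / 277 = 0.031 mm/year.

0.031 mm/year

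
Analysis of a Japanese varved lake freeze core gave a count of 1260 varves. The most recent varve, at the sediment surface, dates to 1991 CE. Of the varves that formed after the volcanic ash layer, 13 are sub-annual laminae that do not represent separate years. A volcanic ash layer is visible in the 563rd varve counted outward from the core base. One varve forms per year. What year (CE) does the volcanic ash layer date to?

Between varve 563 and the sediment surface there are 1260 − 563 = 697 varves.
Removing the 13 false varves leaves 697 − 13 = 684 true varves beyond the volcanic ash layer.
1991 − 684 = 1307 CE.

1307 CE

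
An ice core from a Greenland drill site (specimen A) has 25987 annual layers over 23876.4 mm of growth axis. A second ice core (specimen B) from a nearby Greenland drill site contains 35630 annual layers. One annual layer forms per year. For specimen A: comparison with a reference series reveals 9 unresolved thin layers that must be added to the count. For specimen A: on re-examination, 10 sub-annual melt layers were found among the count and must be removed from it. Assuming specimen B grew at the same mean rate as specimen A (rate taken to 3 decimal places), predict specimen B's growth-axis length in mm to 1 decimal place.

Specimen A: correcting the raw count gives 25987 − 10 + 9 = 25986 true annual layers.
A: 23876.4 mm over 25986 years gives 23876.4 / 25986 ≈ 0.919 mm/yr.
Length of B = 0.919 × 35630 = 32744.0 mm.

32744.0 mm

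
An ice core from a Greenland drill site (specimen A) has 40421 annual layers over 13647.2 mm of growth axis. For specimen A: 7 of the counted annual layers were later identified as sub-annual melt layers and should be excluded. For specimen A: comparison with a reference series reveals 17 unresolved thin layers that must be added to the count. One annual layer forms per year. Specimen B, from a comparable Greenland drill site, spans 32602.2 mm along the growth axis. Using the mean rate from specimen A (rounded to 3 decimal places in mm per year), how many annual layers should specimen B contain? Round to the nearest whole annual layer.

Specimen A: after corrections the count is 40421 − 7 + 17 = 40431 annual layers.
A: Mean rate = 13647.2 mm / 40431 years ≈ 0.338 mm/yr.
B spans 32602.2 / 0.338 = 96456.21 years ≈ 96456 annual layers.

96456 annual layers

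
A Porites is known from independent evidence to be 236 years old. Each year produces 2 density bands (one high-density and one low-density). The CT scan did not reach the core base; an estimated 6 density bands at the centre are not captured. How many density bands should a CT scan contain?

Expected density bands: 236 × 2 = 472.
Subtracting the 6 density bands not captured gives 472 − 6 = 466 density bands in the record.

466 density bands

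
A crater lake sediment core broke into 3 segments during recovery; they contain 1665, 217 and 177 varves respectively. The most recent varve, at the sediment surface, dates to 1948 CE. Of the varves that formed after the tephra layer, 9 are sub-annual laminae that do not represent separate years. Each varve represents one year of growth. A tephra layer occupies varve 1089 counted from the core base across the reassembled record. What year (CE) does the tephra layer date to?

Total varves = 1665 + 217 + 177 = 2059.
The tephra layer sits at varve 1089 from the core base, so 2059 − 1089 = 970 varves formed after it.
970 − 9 false = 961 true varves after the tephra layer.
The varve at the sediment surface is 1948 CE, so the tephra layer dates to 1948 − 961 = 987 CE.

987 CE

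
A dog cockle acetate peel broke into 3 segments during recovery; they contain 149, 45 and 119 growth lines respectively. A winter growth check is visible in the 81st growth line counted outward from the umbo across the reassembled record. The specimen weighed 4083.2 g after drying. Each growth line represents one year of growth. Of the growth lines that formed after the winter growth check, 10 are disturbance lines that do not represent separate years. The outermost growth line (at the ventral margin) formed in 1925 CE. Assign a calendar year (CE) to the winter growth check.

1703 CE

Total growth lines = 149 + 45 + 119 = 313.
313 − 81 = 232 growth lines lie beyond the winter growth check toward the ventral margin.
Removing the 10 false growth lines leaves 232 − 10 = 222 true growth lines beyond the winter growth check.
1925 − 222 = 1703 CE.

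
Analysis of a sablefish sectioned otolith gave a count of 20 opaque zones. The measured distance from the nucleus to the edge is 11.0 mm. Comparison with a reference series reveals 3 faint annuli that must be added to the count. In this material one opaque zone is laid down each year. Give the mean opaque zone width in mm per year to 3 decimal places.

0.478 mm per year

After corrections the count is 20 + 3 = 23 opaque zones.
Mean rate = 11.0 mm / 23 years ≈ 0.478 mm per year.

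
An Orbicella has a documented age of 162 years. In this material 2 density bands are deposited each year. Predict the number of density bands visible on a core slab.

324 density bands

162 years at 2 density bands per year gives 162 × 2 = 324 density bands.
So 324 density bands should be present.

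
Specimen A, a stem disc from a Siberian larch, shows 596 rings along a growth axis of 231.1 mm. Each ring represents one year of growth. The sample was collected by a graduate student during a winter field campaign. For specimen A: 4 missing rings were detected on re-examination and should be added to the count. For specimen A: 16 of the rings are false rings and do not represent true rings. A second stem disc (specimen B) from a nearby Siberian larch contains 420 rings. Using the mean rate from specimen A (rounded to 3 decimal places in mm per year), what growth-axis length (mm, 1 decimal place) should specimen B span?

Specimen A: adjusted count: 596 − 16 + 4 = 584 rings.
A: Extension rate ≈ 231.1 / 584 = 0.396 mm/year.
Length of B = 0.396 × 420 = 166.3 mm.

166.3 mm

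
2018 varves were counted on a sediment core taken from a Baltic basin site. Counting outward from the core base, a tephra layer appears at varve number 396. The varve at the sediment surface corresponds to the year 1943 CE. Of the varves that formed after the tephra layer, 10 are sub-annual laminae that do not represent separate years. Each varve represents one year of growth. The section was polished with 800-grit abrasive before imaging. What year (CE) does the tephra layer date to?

331 CE

The tephra layer sits at varve 396 from the core base, so 2018 − 396 = 1622 varves formed after it.
Excluding 10 false varves: 1622 − 10 = 1612.
Counting back 1612 years from 1943 CE places the tephra layer in 1943 − 1612 = 331 CE.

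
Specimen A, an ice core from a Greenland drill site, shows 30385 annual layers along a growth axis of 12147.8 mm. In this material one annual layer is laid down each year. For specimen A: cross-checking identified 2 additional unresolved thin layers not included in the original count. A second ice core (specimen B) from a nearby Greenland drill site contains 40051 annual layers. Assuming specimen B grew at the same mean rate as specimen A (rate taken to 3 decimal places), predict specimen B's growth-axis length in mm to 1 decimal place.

16020.4 mm

Specimen A: correcting the raw count gives 30385 + 2 = 30387 true annual layers.
A: Extension rate ≈ 12147.8 / 30387 = 0.400 mm per year.
B's length ≈ 0.400 × 40051 = 16020.4 mm.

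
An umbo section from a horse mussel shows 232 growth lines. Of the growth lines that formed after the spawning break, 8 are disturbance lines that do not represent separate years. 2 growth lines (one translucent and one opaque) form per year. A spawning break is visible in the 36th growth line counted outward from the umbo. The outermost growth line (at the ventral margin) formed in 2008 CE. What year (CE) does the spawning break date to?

Between growth line 36 and the ventral margin there are 232 − 36 = 196 growth lines.
196 − 8 false = 188 true growth lines after the spawning break.
Dividing by 2 growth lines per year: 188 / 2 = 94 years.
The growth line at the ventral margin is 2008 CE, so the spawning break dates to 2008 − 94 = 1914 CE.

1914 CE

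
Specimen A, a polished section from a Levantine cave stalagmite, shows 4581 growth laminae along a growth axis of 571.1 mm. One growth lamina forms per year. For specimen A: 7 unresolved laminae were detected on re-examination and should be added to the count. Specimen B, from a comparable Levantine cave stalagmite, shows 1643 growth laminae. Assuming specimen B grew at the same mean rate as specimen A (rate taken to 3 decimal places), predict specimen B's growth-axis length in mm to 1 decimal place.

203.7 mm

Specimen A: correcting the raw count gives 4581 + 7 = 4588 true growth laminae.
A: Extension rate ≈ 571.1 / 4588 = 0.124 mm per year.
For B, 0.124 mm/year × 1643 years = 203.7 mm.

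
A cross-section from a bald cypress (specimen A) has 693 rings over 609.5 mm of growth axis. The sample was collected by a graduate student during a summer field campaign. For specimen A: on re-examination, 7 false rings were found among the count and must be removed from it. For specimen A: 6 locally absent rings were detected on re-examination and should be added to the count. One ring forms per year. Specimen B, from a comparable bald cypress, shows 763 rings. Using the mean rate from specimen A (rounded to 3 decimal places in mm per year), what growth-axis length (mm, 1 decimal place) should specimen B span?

Specimen A: correcting the raw count gives 693 − 7 + 6 = 692 true rings.
A: Extension rate ≈ 609.5 / 692 = 0.881 mm/year.
B's length ≈ 0.881 × 763 = 672.2 mm.

672.2 mm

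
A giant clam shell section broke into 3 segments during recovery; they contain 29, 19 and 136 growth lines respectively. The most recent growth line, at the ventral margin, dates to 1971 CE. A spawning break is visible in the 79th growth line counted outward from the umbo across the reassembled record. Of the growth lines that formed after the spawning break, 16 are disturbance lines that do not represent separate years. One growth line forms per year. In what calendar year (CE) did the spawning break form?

Total growth lines = 29 + 19 + 136 = 184.
Between growth line 79 and the ventral margin there are 184 − 79 = 105 growth lines.
Removing the 16 false growth lines leaves 105 − 16 = 89 true growth lines beyond the spawning break.
1971 − 89 = 1882 CE.

1882 CE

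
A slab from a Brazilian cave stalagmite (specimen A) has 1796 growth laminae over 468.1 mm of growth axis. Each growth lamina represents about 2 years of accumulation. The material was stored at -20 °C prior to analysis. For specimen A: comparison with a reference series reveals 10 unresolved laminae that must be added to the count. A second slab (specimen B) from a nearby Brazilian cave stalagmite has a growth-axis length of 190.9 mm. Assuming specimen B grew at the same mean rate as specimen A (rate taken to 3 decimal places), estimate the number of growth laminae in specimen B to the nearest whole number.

Specimen A: adjusted count: 1796 + 10 = 1806 growth laminae.
Specimen A: 1806 growth laminae at 2 years each span 1806 × 2 = 3612 years.
A: Mean rate = 468.1 mm / 3612 years ≈ 0.130 mm/yr.
B spans 190.9 / 0.130 = 1468.46 years; at 2 years per growth lamina that is 1468.46 / 2 ≈ 734 growth laminae.

734 growth laminae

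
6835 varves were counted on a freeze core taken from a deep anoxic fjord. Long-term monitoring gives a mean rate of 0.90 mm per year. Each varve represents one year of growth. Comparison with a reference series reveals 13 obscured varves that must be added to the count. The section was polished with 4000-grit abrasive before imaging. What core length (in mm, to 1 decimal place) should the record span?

After corrections the count is 6835 + 13 = 6848 varves.
Length ≈ 0.90 × 6848 = 6163.2 mm.

6163.2 mm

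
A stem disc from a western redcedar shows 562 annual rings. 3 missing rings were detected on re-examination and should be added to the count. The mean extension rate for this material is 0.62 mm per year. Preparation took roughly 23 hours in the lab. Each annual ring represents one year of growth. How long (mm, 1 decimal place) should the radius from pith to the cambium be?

True annual ring count = 562 + 3 = 565.
Length ≈ 0.62 × 565 = 350.3 mm.

350.3 mm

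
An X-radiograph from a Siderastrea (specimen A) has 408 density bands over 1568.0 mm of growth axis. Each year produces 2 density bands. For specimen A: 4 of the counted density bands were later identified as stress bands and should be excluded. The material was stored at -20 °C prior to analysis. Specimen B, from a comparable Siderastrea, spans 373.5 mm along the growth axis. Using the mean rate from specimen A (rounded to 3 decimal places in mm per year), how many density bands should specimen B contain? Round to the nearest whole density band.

Specimen A: adjusted count: 408 − 4 = 404 density bands.
Specimen A: dividing by 2 density bands per year: 404 / 2 = 202 years.
A: Extension rate ≈ 1568.0 / 202 = 7.762 mm per year.
For B, 373.5 / 7.762 = 48.12 years; at 2 density bands per year that is 48.12 × 2 ≈ 96 density bands.

96 density bands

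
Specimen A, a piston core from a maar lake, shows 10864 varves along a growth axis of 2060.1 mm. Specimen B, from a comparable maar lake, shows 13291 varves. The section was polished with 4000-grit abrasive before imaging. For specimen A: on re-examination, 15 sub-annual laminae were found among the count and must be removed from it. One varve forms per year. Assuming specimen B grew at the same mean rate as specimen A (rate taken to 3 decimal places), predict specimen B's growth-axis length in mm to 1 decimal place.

2525.3 mm

Specimen A: adjusted count: 10864 − 15 = 10849 varves.
A: Mean rate = 2060.1 mm / 10849 years ≈ 0.190 mm/yr.
B's length ≈ 0.190 × 13291 = 2525.3 mm.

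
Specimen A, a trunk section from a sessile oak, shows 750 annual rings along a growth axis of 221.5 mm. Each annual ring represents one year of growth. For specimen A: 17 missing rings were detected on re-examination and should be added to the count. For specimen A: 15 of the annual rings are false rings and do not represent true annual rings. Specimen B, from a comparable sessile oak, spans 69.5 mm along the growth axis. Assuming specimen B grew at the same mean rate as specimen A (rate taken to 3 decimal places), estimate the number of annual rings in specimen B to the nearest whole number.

236 annual rings

Specimen A: after corrections the count is 750 − 15 + 17 = 752 annual rings.
A: Extension rate ≈ 221.5 / 752 = 0.295 mm/year.
Specimen B: 69.5 mm / 0.295 mm per year = 235.59 years ≈ 236 annual rings.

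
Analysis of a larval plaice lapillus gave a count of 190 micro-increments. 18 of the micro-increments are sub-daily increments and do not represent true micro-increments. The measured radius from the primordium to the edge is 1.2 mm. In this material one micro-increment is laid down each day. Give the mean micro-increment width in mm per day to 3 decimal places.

0.007 mm per day

After corrections the count is 190 − 18 = 172 micro-increments.
1.2 mm over 172 days gives 1.2 / 172 ≈ 0.007 mm per day.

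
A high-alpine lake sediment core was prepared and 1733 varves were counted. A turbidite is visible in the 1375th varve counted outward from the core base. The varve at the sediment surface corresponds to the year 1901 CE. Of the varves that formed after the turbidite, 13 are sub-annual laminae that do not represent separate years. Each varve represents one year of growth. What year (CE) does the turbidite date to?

Between varve 1375 and the sediment surface there are 1733 − 1375 = 358 varves.
358 − 13 false = 345 true varves after the turbidite.
The varve at the sediment surface is 1901 CE, so the turbidite dates to 1901 − 345 = 1556 CE.

1556 CE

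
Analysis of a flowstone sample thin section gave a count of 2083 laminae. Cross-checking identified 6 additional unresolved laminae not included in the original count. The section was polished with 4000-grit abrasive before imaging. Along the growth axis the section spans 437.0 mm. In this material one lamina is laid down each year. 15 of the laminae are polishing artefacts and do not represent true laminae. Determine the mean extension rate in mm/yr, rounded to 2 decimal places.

0.21 mm/yr

Adjusted count: 2083 − 15 + 6 = 2074 laminae.
Mean rate = 437.0 mm / 2074 years ≈ 0.21 mm/yr.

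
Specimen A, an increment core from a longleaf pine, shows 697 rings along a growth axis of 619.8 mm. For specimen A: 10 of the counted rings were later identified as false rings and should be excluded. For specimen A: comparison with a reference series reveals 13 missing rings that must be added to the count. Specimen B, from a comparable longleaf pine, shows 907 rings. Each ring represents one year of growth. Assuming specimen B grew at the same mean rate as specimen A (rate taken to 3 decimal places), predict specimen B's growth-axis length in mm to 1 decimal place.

Specimen A: true ring count = 697 − 10 + 13 = 700.
A: Mean rate = 619.8 mm / 700 years ≈ 0.885 mm/yr.
B's length ≈ 0.885 × 907 = 802.7 mm.

802.7 mm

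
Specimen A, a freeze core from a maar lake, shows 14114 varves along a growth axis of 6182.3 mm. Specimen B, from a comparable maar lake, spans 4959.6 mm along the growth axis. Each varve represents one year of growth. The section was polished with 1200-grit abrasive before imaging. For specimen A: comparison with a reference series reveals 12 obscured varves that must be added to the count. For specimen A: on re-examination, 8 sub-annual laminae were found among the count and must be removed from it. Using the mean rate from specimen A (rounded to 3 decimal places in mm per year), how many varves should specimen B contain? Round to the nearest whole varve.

11323 varves

Specimen A: correcting the raw count gives 14114 − 8 + 12 = 14118 true varves.
A: Mean rate = 6182.3 mm / 14118 years ≈ 0.438 mm per year.
For B, 4959.6 / 0.438 = 11323.29 years ≈ 11323 varves.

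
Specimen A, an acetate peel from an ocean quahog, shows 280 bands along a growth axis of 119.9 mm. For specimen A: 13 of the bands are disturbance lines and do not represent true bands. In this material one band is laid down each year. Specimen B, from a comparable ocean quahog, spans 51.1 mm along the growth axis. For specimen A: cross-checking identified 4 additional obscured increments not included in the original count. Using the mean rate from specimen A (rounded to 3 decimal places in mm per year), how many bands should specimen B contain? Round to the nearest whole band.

Specimen A: true band count = 280 − 13 + 4 = 271.
A: Extension rate ≈ 119.9 / 271 = 0.442 mm per year.
Specimen B: 51.1 mm / 0.442 mm per year = 115.61 years ≈ 116 bands.

116 bands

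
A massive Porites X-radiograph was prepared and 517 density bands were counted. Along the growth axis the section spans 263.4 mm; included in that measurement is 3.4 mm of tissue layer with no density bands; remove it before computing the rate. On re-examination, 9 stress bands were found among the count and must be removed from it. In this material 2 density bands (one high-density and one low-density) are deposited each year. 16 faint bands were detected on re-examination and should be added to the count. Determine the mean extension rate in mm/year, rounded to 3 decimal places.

0.992 mm/year

Adjusted count: 517 − 9 + 16 = 524 density bands.
Dividing by 2 density bands per year: 524 / 2 = 262 years.
Removing the 3.4 mm offcut leaves 263.4 − 3.4 = 260.0 mm.
Extension rate ≈ 260.0 / 262 = 0.992 mm/year.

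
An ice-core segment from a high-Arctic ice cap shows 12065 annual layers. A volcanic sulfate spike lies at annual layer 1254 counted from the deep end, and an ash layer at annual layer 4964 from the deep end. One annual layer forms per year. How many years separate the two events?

3710 years

Separation: 4964 − 1254 = 3710 annual layers.
At one annual layer per year, 3710 years elapsed between them.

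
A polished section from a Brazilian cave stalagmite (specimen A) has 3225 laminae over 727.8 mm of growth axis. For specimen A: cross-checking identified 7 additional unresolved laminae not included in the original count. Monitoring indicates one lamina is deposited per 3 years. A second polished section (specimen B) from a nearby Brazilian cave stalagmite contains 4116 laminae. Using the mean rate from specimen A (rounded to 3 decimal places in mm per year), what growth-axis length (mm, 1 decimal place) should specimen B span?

926.1 mm

Specimen A: correcting the raw count gives 3225 + 7 = 3232 true laminae.
Specimen A: multiplying by 3 years per lamina: 3232 × 3 = 9696 years.
A: Extension rate ≈ 727.8 / 9696 = 0.075 mm per year.
Specimen B: at 3 years per lamina, 4116 × 3 = 12348 years. Length of B = 0.075 × 12348 = 926.1 mm.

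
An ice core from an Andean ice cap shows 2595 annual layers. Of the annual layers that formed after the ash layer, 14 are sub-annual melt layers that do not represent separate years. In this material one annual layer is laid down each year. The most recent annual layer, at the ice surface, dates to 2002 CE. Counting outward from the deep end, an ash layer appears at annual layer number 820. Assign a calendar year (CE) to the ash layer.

2595 − 820 = 1775 annual layers lie beyond the ash layer toward the ice surface.
Removing the 14 false annual layers leaves 1775 − 14 = 1761 true annual layers beyond the ash layer.
The annual layer at the ice surface is 2002 CE, so the ash layer dates to 2002 − 1761 = 241 CE.

241 CE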